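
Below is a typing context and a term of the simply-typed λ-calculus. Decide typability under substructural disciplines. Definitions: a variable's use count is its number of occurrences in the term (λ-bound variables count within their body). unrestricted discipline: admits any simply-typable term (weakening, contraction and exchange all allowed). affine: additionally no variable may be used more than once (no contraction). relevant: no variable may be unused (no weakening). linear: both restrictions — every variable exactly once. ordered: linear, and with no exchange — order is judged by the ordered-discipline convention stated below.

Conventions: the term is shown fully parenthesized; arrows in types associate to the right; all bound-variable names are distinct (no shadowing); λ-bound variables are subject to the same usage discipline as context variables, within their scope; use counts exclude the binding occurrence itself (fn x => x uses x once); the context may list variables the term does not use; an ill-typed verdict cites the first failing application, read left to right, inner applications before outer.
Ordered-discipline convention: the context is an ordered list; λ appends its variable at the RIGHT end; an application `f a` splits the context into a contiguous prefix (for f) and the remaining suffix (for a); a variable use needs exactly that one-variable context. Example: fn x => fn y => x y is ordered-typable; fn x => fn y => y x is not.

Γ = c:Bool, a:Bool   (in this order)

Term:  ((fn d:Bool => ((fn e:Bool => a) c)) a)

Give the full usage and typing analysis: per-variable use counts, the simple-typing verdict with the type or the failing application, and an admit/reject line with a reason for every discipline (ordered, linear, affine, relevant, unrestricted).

counts: c: 1, a: 2, d (bound): 0, e (bound): 0
order of uses: a, c, a
typing: well-typed at Bool
ordered ✗ (needs contraction — a ×2; needs weakening: d, e unused)
linear ✗ (needs contraction — a ×2; needs weakening: d, e unused)
affine ✗ (needs contraction — a ×2)
relevant ✗ (needs weakening: d, e unused)
unrestricted ✓ (well-typed at Bool; no restrictions here)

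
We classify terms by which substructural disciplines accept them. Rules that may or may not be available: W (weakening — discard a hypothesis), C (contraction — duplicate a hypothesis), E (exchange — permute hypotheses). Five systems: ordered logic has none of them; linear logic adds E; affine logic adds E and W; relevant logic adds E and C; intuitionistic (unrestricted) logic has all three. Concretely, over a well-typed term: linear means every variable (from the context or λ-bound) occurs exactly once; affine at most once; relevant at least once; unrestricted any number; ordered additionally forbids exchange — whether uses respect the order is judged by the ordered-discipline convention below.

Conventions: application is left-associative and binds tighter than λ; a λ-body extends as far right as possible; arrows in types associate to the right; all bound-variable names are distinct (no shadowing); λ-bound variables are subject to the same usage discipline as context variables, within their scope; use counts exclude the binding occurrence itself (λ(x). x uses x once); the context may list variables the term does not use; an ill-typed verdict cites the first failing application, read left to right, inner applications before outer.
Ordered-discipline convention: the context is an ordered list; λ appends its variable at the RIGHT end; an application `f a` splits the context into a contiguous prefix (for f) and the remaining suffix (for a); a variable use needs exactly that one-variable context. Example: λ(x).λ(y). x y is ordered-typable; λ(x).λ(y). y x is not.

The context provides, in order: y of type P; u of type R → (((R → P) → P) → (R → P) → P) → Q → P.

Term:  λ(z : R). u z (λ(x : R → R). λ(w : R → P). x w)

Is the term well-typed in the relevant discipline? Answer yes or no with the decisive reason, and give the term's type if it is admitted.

no — a type mismatch blocks all five
variable uses: y: 0; u: 1; z (bound): 1; x (bound): 1; w (bound): 1
use order (left to right): u, z, x, w
typing: ill-typed: a function awaiting R gets R → P
across the five disciplines: ordered ✗ · linear ✗ · affine ✗ · relevant ✗ · unrestricted ✗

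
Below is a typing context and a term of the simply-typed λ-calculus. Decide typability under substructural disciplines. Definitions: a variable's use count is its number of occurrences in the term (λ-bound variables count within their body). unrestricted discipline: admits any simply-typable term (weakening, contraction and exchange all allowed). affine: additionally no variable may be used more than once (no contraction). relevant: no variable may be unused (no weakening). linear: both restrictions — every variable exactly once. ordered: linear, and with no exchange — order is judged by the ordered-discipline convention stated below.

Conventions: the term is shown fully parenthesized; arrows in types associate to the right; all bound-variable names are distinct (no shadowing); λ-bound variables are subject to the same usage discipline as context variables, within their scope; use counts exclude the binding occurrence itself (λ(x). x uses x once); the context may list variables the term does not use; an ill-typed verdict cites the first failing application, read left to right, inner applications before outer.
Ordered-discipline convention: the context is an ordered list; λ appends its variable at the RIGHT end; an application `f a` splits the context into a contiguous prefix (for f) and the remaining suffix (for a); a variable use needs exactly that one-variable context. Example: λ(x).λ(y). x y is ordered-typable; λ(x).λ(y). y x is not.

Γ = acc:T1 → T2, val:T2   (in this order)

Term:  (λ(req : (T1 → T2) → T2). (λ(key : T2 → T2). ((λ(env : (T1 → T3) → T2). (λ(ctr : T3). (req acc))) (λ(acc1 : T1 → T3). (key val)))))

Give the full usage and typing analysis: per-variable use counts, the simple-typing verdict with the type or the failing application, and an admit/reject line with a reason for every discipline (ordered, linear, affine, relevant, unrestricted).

use counts: acc: 1×; val: 1×; req [bound]: 1×; key [bound]: 1×; env [bound]: 0×; ctr [bound]: 0×; acc1 [bound]: 0×
left-to-right use order: req, acc, key, val
typing: ✓ — ((T1 → T2) → T2) → (T2 → T2) → T3 → T2
ordered ✗ (env, ctr, acc1 left unused)
linear ✗ (env, ctr, acc1 left unused)
affine ✓ (none of acc, val, req, key, env, ctr, acc1 used more than once)
relevant ✗ (env, ctr, acc1 left unused)
unrestricted ✓ (well-typed at ((T1 → T2) → T2) → (T2 → T2) → T3 → T2; no restrictions here)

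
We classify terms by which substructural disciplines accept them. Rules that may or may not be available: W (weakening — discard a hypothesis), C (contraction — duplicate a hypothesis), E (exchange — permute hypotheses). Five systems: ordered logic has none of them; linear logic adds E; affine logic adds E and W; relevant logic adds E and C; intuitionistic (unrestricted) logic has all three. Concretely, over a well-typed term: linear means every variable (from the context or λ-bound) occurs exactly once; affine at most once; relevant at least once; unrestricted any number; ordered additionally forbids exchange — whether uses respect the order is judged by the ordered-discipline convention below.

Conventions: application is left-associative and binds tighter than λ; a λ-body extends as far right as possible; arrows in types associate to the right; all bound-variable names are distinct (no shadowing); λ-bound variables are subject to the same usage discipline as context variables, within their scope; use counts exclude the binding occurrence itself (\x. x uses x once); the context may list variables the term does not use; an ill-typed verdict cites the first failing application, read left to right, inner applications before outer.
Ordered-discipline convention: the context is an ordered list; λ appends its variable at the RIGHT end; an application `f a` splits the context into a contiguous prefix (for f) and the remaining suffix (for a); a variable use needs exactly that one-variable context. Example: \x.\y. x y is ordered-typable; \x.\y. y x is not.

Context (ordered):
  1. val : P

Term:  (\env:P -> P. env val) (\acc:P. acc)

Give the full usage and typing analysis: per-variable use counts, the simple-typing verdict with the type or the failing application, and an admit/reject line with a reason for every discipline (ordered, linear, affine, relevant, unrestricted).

use counts: val: 1×; env (λ-bound): 1×; acc (λ-bound): 1×
use order (left to right): env, val, acc
typing: ✓ — P
ordered: ✗ — no ordered split (uses run env, val, acc)
linear: ✓ — single use per variable (val, env, acc)
affine: ✓ — none of val, env, acc used more than once
relevant: ✓ — at least one use each (val, env, acc)
unrestricted: ✓ — type-checks (P) and nothing is barred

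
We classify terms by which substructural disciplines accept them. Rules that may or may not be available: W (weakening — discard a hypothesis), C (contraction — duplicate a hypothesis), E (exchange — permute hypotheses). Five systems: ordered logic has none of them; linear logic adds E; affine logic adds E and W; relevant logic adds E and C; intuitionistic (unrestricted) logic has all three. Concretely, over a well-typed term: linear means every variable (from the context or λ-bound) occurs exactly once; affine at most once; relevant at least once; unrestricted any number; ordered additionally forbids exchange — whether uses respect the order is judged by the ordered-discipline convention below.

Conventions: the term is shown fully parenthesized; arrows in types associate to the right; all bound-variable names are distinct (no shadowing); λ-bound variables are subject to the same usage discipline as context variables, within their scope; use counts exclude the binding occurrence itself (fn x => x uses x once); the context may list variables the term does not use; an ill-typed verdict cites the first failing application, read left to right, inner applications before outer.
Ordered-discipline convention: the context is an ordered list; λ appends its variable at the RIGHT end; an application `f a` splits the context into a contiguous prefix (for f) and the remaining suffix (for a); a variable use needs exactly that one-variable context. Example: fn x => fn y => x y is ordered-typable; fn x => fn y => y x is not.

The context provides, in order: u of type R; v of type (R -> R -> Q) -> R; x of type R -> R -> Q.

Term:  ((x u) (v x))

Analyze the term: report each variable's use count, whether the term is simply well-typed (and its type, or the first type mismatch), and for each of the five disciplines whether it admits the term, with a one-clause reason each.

counts: u=1, v=1, x=2
uses in reading order: x, u, v, x
typing: well-typed — term : Q
ordered ✗ (needs contraction — x ×2)
linear ✗ (needs contraction — x ×2)
affine ✗ (needs contraction — x ×2)
relevant ✓ (at least one use each (u, v, x))
unrestricted ✓ (well-typed at Q; no restrictions here)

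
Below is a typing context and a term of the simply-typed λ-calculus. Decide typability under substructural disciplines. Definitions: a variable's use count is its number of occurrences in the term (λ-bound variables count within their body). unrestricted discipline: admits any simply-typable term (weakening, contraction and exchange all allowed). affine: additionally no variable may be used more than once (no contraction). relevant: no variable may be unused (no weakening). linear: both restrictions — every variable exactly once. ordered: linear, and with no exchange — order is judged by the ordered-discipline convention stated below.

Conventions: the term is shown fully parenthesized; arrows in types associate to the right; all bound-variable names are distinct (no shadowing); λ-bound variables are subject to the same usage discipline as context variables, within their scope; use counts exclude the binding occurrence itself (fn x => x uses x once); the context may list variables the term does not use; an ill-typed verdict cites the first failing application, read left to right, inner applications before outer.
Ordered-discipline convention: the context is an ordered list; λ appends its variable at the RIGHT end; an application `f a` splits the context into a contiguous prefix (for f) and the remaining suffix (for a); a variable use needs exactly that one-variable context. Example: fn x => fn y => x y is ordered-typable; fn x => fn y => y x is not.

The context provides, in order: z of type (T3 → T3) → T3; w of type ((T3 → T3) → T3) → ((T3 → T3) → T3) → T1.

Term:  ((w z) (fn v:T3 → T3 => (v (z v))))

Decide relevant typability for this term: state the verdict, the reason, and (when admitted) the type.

yes — at least one use each (z, w, v); term : T1
variable uses: z ×2, w ×1, v [bound] ×2
use order (left to right): w, z, v, z, v
typing: well-typed — term : T1
per-discipline verdicts: ordered ✗; linear ✗; affine ✗; relevant ✓; unrestricted ✓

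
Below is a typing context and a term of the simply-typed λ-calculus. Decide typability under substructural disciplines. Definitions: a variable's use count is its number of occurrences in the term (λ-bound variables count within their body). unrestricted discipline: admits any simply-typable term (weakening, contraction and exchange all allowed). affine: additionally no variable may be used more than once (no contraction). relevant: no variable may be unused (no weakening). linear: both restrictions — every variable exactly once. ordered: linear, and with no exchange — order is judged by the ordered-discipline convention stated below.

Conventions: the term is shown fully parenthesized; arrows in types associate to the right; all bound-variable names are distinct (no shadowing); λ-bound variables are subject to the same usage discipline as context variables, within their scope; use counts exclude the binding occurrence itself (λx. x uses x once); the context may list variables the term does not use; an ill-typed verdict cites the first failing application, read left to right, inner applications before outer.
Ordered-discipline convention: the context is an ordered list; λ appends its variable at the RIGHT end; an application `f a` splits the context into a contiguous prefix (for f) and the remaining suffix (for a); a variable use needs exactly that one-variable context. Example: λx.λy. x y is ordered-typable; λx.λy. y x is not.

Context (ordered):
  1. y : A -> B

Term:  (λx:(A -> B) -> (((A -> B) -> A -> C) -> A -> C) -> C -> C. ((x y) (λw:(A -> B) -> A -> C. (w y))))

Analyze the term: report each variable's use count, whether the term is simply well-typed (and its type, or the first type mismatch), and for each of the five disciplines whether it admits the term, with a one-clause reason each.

usage: y: 2; x (λ-bound): 1; w (λ-bound): 1
order of uses: x, y, w, y
typing: the term checks, with type ((A -> B) -> (((A -> B) -> A -> C) -> A -> C) -> C -> C) -> C -> C
ordered ✗ (repeated use of y ×2)
linear ✗ (repeated use of y ×2)
affine ✗ (repeated use of y ×2)
relevant ✓ (at least one use each (y, x, w))
unrestricted ✓ (simply typable at ((A -> B) -> (((A -> B) -> A -> C) -> A -> C) -> C -> C) -> C -> C; W, C, E all held)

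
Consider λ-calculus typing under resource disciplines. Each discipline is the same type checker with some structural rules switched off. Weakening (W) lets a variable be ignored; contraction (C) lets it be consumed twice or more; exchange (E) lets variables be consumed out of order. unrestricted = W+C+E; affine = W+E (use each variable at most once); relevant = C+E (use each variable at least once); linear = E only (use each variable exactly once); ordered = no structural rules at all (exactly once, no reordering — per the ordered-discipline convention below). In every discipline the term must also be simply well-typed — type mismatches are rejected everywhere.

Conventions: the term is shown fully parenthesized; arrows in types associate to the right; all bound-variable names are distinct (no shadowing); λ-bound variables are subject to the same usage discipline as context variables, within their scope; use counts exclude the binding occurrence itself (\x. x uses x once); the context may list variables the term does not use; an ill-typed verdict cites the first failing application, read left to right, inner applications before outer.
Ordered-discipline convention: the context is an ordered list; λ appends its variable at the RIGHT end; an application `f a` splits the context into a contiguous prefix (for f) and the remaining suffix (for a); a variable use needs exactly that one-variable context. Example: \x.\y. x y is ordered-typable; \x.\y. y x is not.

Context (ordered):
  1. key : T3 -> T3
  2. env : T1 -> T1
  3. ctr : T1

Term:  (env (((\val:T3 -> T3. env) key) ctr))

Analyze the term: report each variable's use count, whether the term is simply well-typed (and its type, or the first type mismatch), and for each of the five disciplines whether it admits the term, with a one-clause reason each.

variable uses: key=1; env=2; ctr=1; val [bound]=0
use order (left to right): env, env, key, ctr
typing: well-typed — term : T1
ordered: ✗ — uses contraction: env ×2; needs weakening: val unused
linear: ✗ — uses contraction: env ×2; needs weakening: val unused
affine: ✗ — uses contraction: env ×2
relevant: ✗ — needs weakening: val unused
unrestricted: ✓ — well-typed at T1; no restrictions here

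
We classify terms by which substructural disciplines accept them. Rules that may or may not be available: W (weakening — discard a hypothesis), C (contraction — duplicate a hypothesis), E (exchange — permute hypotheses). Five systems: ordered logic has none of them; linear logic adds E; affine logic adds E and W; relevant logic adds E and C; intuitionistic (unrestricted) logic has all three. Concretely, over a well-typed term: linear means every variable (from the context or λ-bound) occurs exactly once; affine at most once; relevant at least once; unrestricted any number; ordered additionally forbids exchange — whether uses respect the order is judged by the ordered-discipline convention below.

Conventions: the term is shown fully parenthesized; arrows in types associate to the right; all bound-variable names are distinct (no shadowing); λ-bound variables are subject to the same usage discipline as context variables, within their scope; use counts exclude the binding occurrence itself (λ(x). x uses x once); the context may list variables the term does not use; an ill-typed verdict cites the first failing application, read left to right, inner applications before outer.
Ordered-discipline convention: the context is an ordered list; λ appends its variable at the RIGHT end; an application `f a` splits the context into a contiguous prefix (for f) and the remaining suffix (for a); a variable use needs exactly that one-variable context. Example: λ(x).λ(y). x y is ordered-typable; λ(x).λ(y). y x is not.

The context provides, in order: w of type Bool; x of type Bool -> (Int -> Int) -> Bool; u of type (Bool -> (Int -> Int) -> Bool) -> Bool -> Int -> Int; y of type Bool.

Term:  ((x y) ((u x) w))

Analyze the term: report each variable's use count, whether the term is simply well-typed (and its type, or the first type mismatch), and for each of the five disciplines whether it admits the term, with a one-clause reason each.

usage: w=1; x=2; u=1; y=1
left-to-right use order: x, y, u, x, w
typing: ✓ — Bool
ordered ✗ (x ×2 used more than once (contraction))
linear ✗ (x ×2 used more than once (contraction))
affine ✗ (x ×2 used more than once (contraction))
relevant ✓ (at least one use each (w, x, u, y))
unrestricted ✓ (typability at Bool is all that's needed)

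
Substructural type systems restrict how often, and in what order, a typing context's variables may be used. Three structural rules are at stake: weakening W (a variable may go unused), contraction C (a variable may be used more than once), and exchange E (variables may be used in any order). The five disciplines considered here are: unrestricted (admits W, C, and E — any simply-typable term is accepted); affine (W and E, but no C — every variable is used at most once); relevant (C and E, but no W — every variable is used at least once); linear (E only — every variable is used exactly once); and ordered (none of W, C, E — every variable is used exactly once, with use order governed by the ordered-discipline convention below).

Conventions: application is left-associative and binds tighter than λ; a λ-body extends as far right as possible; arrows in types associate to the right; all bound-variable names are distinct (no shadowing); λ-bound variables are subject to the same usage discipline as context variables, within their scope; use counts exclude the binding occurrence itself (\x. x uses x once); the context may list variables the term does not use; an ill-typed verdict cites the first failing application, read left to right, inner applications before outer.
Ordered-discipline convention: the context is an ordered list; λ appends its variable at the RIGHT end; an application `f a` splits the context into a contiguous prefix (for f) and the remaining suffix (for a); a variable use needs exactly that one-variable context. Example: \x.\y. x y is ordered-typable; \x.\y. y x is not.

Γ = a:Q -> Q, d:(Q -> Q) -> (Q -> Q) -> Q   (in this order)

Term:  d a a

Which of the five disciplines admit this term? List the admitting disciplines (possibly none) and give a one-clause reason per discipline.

admitting disciplines: relevant, unrestricted
usage: a: 2×, d: 1×
uses in reading order: d, a, a
typing: the term checks, with type Q
ordered: ✗, needs contraction — a ×2
linear: ✗, needs contraction — a ×2
affine: ✗, needs contraction — a ×2
relevant: ✓, every one of a, d appears
unrestricted: ✓, simply typable at Q; W, C, E all held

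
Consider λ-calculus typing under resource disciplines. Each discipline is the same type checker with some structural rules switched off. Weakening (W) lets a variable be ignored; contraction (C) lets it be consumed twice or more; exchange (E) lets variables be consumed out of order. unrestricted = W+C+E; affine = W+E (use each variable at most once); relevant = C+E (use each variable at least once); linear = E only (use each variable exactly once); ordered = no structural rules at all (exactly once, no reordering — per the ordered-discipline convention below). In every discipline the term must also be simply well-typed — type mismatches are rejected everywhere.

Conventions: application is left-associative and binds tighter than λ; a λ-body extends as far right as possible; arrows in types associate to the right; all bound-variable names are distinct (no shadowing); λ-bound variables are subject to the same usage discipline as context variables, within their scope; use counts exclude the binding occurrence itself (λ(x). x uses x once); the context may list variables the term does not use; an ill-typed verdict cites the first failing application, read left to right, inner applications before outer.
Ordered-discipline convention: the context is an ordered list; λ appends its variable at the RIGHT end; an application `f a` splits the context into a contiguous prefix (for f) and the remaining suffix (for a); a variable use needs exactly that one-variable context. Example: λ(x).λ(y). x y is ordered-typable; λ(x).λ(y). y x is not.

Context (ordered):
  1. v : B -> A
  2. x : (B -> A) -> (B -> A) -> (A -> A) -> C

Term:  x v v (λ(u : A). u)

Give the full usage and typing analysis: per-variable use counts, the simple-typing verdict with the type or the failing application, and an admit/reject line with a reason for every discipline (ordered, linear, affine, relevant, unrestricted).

counts: v=2; x=1; u [bound]=1
use order (left to right): x, v, v, u
typing: ✓ — C
ordered: ✗, v ×2 used more than once (contraction)
linear: ✗, v ×2 used more than once (contraction)
affine: ✗, v ×2 used more than once (contraction)
relevant: ✓, every one of v, x, u appears
unrestricted: ✓, type-checks (C) and nothing is barred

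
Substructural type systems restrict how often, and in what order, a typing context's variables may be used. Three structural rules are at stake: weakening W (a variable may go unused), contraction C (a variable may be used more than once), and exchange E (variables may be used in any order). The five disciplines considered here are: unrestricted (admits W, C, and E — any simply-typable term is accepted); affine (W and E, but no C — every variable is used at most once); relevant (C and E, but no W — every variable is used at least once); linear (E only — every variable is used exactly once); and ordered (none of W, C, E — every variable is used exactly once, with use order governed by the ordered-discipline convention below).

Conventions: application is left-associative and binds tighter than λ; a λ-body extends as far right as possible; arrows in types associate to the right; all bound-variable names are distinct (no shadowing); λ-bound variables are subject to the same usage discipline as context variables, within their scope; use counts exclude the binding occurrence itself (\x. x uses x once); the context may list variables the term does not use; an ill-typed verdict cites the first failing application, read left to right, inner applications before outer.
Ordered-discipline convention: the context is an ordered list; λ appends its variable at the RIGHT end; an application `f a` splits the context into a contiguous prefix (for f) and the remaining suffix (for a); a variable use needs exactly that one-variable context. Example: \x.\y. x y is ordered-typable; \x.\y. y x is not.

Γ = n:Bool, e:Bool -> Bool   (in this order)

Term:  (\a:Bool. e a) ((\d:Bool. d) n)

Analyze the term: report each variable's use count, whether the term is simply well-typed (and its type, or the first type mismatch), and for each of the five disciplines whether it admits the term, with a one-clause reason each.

use counts: n=1; e=1; a (λ-bound)=1; d (λ-bound)=1
left-to-right use order: e, a, d, n
typing: well-typed — term : Bool
ordered ✗ (no ordered split (uses run e, a, d, n))
linear ✓ (each of n, e, a, d used exactly once)
affine ✓ (no duplicate uses among n, e, a, d)
relevant ✓ (n, e, a, d: all used, weakening unneeded)
unrestricted ✓ (typability at Bool is all that's needed)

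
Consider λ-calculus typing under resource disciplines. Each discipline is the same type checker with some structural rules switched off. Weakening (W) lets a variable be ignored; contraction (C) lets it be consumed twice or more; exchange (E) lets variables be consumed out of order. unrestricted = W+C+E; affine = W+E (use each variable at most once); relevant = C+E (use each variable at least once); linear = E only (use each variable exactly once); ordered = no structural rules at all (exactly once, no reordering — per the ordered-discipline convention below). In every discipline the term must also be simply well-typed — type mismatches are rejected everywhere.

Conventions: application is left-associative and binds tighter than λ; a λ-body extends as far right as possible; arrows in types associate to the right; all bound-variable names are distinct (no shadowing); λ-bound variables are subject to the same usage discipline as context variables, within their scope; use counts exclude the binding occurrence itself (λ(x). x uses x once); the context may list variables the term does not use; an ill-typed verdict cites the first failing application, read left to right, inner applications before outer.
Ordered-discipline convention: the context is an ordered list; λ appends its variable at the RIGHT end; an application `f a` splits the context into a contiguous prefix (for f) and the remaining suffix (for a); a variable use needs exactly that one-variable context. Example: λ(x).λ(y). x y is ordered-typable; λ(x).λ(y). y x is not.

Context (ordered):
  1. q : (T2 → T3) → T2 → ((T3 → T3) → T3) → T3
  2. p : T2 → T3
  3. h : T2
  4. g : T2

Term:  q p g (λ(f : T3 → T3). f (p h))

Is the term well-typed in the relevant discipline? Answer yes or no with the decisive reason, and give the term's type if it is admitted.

yes — at least one use each (q, p, h, g, f); term : T3
counts: q: 1, p: 2, h: 1, g: 1, f (bound): 1
use order (left to right): q, p, g, f, p, h
typing: well-typed — term : T3
summary: ordered ✗, linear ✗, affine ✗, relevant ✓, unrestricted ✓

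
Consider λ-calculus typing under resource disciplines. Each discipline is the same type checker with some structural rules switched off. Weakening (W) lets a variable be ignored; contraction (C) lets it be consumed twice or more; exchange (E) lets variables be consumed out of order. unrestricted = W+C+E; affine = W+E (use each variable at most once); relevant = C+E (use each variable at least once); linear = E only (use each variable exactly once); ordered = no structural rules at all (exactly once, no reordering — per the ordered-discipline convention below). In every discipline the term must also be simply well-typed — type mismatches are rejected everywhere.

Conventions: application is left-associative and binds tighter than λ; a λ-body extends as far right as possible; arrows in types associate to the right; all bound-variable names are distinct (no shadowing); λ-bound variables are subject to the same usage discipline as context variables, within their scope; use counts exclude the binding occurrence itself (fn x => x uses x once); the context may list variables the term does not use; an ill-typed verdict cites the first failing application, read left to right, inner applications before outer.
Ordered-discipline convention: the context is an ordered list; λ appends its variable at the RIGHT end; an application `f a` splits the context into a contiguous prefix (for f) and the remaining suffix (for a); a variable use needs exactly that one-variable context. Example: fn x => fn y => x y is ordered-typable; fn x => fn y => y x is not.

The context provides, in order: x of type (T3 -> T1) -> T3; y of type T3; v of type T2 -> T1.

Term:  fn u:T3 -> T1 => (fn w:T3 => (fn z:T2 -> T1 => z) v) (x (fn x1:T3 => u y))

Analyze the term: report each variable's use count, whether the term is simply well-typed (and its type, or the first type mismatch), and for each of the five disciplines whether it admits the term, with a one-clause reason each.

use counts: x ×1, y ×1, v ×1, u [bound] ×1, w [bound] ×0, z [bound] ×1, x1 [bound] ×0
order of uses: z, v, x, u, y
typing: well-typed at (T3 -> T1) -> T2 -> T1
ordered: ✗ — w, x1 never used (weakening)
linear: ✗ — w, x1 never used (weakening)
affine: ✓ — at most one use each (x, y, v, u, w, z, x1)
relevant: ✗ — w, x1 never used (weakening)
unrestricted: ✓ — simply typable at (T3 -> T1) -> T2 -> T1; W, C, E all held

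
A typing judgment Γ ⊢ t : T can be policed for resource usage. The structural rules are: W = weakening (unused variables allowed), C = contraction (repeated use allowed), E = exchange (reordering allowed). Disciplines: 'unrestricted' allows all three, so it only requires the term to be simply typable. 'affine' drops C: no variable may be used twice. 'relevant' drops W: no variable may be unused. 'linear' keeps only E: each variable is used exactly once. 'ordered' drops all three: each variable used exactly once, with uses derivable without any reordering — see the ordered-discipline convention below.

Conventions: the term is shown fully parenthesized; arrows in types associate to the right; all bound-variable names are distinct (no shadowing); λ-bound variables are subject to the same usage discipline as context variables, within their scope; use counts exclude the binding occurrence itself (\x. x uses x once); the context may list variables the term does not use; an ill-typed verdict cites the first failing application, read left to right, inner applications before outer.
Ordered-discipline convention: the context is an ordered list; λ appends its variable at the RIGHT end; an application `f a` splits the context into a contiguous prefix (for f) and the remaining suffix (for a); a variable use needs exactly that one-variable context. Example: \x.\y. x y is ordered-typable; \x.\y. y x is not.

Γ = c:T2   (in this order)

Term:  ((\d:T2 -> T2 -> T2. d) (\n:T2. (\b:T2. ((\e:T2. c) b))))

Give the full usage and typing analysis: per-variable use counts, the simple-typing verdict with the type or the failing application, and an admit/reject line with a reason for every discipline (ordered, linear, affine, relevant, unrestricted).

variable uses: c: 1×; d [bound]: 1×; n [bound]: 0×; b [bound]: 1×; e [bound]: 0×
uses in reading order: d, c, b
typing: the term checks, with type T2 -> T2 -> T2
ordered: ✗, needs weakening: n, e unused
linear: ✗, needs weakening: n, e unused
affine: ✓, c, d, n, b, e: no repeats, contraction unneeded
relevant: ✗, needs weakening: n, e unused
unrestricted: ✓, type-checks (T2 -> T2 -> T2) and nothing is barred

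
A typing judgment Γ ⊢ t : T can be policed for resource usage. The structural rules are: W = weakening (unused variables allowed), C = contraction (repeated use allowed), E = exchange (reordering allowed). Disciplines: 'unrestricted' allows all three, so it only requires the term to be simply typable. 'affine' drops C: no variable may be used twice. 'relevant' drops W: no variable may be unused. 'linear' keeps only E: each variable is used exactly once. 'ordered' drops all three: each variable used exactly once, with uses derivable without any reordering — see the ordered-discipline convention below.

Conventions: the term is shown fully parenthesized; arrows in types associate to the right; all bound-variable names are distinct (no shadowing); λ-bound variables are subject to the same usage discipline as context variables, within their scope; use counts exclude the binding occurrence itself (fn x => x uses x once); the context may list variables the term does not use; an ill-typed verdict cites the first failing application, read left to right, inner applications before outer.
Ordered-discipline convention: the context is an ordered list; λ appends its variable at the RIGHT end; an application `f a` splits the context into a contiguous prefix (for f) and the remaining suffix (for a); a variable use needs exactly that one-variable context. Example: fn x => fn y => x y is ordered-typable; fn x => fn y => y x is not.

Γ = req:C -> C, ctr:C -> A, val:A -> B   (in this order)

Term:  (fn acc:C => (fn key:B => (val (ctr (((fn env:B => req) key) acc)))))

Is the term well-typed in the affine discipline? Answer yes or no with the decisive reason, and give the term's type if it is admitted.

yes — at most one use each (req, ctr, val, acc, key, env); term : C -> B -> B
use counts: req: 1, ctr: 1, val: 1, acc (λ-bound): 1, key (λ-bound): 1, env (λ-bound): 0
left-to-right use order: val, ctr, req, key, acc
typing: ✓ — C -> B -> B
summary: ordered ✗ · linear ✗ · affine ✓ · relevant ✗ · unrestricted ✓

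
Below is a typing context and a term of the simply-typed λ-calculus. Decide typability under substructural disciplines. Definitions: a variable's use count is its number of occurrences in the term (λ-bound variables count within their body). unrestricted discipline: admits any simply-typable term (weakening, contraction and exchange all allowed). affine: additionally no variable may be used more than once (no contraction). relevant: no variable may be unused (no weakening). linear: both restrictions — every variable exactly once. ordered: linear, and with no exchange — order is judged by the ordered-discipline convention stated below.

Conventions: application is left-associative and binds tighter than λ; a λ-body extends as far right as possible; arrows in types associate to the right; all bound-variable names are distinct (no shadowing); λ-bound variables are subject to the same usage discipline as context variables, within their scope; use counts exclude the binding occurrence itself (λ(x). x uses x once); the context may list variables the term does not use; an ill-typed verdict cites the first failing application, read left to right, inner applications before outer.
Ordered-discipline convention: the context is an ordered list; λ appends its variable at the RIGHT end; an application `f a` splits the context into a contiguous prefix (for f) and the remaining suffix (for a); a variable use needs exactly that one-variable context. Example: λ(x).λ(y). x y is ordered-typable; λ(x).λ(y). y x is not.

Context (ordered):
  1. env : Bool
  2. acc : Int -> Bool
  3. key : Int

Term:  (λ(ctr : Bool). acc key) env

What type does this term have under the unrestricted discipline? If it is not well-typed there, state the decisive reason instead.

term : Bool
use counts: env: 1×, acc: 1×, key: 1×, ctr (λ-bound): 0×
order of uses: acc, key, env
typing: well-typed — term : Bool
summary: ordered ✗ · linear ✗ · affine ✓ · relevant ✗ · unrestricted ✓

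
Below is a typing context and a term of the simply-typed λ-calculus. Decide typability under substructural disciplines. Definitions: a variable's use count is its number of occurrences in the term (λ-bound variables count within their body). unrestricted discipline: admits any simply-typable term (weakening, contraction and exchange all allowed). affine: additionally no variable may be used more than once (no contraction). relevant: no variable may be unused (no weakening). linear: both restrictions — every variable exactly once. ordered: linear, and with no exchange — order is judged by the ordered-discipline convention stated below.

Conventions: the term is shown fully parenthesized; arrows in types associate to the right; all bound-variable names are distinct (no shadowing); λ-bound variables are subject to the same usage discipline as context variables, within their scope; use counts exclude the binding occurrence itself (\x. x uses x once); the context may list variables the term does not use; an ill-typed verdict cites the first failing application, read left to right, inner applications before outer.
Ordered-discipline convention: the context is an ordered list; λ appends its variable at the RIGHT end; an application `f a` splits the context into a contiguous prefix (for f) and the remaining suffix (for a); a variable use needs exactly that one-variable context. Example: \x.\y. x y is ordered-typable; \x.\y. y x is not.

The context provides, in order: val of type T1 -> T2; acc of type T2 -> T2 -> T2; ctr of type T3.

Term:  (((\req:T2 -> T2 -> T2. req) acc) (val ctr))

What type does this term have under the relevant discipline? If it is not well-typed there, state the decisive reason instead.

not well-typed under relevant — the type mismatch rejects it
counts: val: 1, acc: 1, ctr: 1, req [bound]: 1
left-to-right use order: req, acc, val, ctr
typing: ill-typed: a function awaiting T1 gets T3
per-discipline verdicts: ordered ✗; linear ✗; affine ✗; relevant ✗; unrestricted ✗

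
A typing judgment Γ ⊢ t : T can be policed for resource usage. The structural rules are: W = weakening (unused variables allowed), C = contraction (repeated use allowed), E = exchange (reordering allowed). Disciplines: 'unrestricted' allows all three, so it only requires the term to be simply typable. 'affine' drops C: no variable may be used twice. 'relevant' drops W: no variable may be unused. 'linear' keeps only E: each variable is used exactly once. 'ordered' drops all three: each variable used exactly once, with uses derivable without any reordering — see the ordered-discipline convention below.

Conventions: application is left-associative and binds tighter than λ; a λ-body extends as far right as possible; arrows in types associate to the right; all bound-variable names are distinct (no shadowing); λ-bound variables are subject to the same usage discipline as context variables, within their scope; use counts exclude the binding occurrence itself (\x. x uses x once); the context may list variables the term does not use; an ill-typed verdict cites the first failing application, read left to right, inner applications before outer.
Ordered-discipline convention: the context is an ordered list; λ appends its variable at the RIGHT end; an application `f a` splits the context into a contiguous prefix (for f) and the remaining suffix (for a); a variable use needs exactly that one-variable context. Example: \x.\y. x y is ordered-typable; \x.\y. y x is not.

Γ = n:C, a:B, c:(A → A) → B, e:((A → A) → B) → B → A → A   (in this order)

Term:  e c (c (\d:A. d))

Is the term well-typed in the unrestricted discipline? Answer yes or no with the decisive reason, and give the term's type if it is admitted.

yes — simply typable at A → A; W, C, E all held; term : A → A
variable uses: n=0; a=0; c=2; e=1; d (bound)=1
left-to-right use order: e, c, c, d
typing: well-typed at A → A
all disciplines: ordered ✗ | linear ✗ | affine ✗ | relevant ✗ | unrestricted ✓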